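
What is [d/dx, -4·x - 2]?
-4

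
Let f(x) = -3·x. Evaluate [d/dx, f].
-3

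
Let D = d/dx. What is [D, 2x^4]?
8 x^{3}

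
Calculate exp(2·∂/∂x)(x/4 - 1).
\frac{x}{4} - \frac{1}{2}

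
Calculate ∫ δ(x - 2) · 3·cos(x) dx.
3 \cos{\left(2 \right)}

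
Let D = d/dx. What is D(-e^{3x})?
- 3 e^{3 x}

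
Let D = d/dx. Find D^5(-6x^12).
- 570240 x^{7}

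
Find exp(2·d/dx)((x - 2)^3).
x^{3}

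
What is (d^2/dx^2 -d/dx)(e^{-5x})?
30 e^{- 5 x}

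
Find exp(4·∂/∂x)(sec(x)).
\sec{\left(x + 4 \right)}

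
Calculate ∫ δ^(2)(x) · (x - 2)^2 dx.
2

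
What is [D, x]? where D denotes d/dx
1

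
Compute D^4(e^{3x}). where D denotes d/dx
81 e^{3 x}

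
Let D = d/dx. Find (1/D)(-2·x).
- x^{2}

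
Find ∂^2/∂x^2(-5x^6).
- 150 x^{4}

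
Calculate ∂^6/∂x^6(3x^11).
997920 x^{5}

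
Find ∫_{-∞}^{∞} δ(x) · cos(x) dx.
1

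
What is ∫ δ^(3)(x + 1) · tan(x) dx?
- 6 \tan^{4}{\left(1 \right)} - 8 \tan^{2}{\left(1 \right)} - 2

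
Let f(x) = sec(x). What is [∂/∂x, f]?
\tan{\left(x \right)} \sec{\left(x \right)}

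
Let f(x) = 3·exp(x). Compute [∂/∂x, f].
3 e^{x}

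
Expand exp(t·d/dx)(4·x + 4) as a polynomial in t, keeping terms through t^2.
4 t + 4 x + 4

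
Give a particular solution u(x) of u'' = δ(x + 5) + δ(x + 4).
\frac{|x + 5|}{2} + \frac{|x + 4|}{2}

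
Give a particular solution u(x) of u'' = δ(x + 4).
\frac{|x + 4|}{2}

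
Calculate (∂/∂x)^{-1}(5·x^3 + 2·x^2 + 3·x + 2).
\frac{5 x^{4}}{4} + \frac{2 x^{3}}{3} + \frac{3 x^{2}}{2} + 2 x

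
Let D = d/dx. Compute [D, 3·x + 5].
3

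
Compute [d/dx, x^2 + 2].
2 x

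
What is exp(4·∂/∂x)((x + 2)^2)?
x^{2} + 12 x + 36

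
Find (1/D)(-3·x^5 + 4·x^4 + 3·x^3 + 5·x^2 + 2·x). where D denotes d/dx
- \frac{x^{6}}{2} + \frac{4 x^{5}}{5} + \frac{3 x^{4}}{4} + \frac{5 x^{3}}{3} + x^{2}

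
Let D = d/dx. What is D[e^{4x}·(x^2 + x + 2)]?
\left(4 x^{2} + 6 x + 9\right) e^{4 x}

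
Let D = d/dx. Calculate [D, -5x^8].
- 40 x^{7}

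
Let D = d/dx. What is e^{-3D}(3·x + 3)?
3 x - 6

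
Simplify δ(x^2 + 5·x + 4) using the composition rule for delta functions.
\frac{\delta(x + 4) + \delta(x + 1)}{3}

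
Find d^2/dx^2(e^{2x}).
4 e^{2 x}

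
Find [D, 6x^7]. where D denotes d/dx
42 x^{6}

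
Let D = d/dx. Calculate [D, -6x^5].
- 30 x^{4}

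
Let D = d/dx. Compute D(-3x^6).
- 18 x^{5}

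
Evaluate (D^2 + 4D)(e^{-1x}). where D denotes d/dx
- 3 e^{- x}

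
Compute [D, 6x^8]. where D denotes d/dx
48 x^{7}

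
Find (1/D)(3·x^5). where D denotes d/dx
\frac{x^{6}}{2}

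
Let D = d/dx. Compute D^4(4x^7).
3360 x^{3}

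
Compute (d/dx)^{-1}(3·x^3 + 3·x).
\frac{3 x^{4}}{4} + \frac{3 x^{2}}{2}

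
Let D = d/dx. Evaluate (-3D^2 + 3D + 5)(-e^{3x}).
13 e^{3 x}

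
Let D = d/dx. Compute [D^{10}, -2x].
-20D^{9}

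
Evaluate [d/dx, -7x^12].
- 84 x^{11}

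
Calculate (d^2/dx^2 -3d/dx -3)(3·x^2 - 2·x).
- 9 x^{2} - 12 x + 12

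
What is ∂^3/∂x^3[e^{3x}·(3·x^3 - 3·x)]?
\left(81 x^{3} + 243 x^{2} + 81 x - 63\right) e^{3 x}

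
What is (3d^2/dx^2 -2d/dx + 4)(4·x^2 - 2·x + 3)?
16 x^{2} - 24 x + 40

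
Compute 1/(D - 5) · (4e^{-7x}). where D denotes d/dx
- \frac{e^{- 7 x}}{3}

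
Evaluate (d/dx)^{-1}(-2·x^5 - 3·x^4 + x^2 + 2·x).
- \frac{x^{6}}{3} - \frac{3 x^{5}}{5} + \frac{x^{3}}{3} + x^{2}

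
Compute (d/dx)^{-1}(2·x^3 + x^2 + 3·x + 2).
\frac{x^{4}}{2} + \frac{x^{3}}{3} + \frac{3 x^{2}}{2} + 2 x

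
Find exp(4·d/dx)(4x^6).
4 x^{6} + 96 x^{5} + 960 x^{4} + 5120 x^{3} + 15360 x^{2} + 24576 x + 16384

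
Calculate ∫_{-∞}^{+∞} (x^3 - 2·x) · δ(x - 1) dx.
-1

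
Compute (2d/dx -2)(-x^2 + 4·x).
2 x^{2} - 12 x + 8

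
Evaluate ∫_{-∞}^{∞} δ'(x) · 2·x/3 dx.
- \frac{2}{3}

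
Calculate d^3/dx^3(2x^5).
120 x^{2}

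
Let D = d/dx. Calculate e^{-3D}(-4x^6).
- 4 x^{6} + 72 x^{5} - 540 x^{4} + 2160 x^{3} - 4860 x^{2} + 5832 x - 2916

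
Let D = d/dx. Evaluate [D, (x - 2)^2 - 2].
2 x - 4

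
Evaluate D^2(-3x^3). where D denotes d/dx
- 18 x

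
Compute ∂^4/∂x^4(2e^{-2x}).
32 e^{- 2 x}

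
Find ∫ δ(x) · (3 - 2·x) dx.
3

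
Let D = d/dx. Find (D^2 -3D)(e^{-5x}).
40 e^{- 5 x}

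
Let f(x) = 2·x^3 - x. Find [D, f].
6 x^{2} - 1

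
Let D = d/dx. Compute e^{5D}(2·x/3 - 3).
\frac{2 x}{3} + \frac{1}{3}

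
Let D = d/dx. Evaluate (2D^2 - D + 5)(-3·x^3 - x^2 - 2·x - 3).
- 15 x^{3} + 4 x^{2} - 44 x - 17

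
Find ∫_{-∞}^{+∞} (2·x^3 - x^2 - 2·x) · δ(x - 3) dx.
39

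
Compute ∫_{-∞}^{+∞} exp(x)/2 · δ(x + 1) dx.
\frac{1}{2 e}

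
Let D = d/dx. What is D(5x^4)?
20 x^{3}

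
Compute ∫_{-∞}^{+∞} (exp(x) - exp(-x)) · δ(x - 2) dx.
2 \sinh{\left(2 \right)}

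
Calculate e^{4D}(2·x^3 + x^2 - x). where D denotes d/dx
2 x^{3} + 25 x^{2} + 103 x + 140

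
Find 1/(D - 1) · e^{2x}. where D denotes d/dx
e^{2 x}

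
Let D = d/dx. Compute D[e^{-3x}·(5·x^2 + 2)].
\left(- 15 x^{2} + 10 x - 6\right) e^{- 3 x}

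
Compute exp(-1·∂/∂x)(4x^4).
4 x^{4} - 16 x^{3} + 24 x^{2} - 16 x + 4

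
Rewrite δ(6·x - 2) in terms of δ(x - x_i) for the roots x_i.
\frac{\delta(x - 1/3)}{6}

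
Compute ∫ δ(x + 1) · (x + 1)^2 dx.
0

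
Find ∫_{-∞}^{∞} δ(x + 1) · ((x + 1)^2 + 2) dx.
2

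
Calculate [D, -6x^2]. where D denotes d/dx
- 12 x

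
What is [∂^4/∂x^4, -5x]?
-20\frac{d^{3}}{dx^{3}}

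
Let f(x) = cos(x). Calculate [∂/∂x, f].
- \sin{\left(x \right)}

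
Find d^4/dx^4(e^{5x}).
625 e^{5 x}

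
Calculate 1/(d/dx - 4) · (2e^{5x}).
2 e^{5 x}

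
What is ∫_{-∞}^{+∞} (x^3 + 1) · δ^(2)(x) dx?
0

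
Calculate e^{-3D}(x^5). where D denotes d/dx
x^{5} - 15 x^{4} + 90 x^{3} - 270 x^{2} + 405 x - 243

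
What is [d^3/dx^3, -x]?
-3\frac{d^{2}}{dx^{2}}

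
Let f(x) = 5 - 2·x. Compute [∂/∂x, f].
-2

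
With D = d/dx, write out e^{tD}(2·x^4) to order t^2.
2 x^{2} \left(6 t^{2} + 4 t x + x^{2}\right)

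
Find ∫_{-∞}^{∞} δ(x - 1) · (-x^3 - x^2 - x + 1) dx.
-2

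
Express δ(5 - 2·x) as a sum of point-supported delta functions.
\frac{\delta(x - 5/2)}{2}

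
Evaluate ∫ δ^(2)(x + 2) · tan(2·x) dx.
- 8 \tan^{3}{\left(4 \right)} - 8 \tan{\left(4 \right)}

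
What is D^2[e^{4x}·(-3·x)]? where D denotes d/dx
\left(- 48 x - 24\right) e^{4 x}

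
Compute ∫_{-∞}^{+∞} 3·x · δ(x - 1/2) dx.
\frac{3}{2}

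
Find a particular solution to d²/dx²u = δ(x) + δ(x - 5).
\frac{|x|}{2} + \frac{|x - 5|}{2}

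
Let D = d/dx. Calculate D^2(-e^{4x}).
- 16 e^{4 x}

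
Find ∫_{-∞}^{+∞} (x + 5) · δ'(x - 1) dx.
-1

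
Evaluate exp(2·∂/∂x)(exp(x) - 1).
e^{x + 2} - 1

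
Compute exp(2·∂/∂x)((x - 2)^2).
x^{2}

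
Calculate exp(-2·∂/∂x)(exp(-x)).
e^{2 - x}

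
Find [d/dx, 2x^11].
22 x^{10}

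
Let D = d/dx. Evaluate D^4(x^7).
840 x^{3}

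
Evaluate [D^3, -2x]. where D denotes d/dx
-6D^{2}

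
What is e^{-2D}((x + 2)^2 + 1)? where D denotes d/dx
x^{2} + 1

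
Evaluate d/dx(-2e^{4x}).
- 8 e^{4 x}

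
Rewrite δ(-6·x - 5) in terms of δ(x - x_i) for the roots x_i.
\frac{\delta(x + 5/6)}{6}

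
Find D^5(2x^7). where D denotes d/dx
5040 x^{2}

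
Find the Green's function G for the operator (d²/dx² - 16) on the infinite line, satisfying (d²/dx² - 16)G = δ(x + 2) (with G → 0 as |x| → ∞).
-\frac{e^{-4|x + 2|}}{8}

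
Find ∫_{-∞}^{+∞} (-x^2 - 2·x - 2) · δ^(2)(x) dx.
-2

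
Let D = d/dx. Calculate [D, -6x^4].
- 24 x^{3}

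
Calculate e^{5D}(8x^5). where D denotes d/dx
8 x^{5} + 200 x^{4} + 2000 x^{3} + 10000 x^{2} + 25000 x + 25000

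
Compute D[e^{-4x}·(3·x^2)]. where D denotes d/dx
6 x \left(1 - 2 x\right) e^{- 4 x}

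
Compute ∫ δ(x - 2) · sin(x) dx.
\sin{\left(2 \right)}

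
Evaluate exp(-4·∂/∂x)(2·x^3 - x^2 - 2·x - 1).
2 x^{3} - 25 x^{2} + 102 x - 137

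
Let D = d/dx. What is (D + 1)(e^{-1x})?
0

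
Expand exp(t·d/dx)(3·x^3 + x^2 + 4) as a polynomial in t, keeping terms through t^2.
t^{2} \left(9 x + 1\right) + t x \left(9 x + 2\right) + 3 x^{3} + x^{2} + 4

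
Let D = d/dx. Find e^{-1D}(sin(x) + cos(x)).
\sqrt{2} \cos{\left(- x + \frac{\pi}{4} + 1 \right)}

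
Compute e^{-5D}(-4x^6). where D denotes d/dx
- 4 x^{6} + 120 x^{5} - 1500 x^{4} + 10000 x^{3} - 37500 x^{2} + 75000 x - 62500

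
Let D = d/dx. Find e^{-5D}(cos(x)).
\cos{\left(x - 5 \right)}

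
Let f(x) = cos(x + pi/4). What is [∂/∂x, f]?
- \sin{\left(x + \frac{\pi}{4} \right)}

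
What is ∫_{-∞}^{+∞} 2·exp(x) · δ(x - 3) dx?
2 e^{3}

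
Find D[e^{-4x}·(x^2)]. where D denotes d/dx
2 x \left(1 - 2 x\right) e^{- 4 x}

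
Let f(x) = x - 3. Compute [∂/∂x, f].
1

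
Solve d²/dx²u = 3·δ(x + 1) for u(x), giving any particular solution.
\frac{3|x + 1|}{2}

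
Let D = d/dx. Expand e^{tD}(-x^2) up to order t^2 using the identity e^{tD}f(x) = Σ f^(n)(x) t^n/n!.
- t^{2} - 2 t x - x^{2}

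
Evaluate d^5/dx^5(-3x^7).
- 7560 x^{2}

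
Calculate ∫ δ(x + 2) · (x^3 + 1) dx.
-7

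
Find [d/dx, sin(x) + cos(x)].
- \sin{\left(x \right)} + \cos{\left(x \right)}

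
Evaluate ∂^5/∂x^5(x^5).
120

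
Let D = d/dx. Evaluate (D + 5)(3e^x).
18 e^{x}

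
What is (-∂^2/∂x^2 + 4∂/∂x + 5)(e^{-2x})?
- 7 e^{- 2 x}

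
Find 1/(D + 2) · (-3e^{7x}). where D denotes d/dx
- \frac{e^{7 x}}{3}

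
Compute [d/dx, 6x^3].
18 x^{2}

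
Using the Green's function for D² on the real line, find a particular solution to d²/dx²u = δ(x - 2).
\frac{|x - 2|}{2}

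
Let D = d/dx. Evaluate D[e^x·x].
\left(x + 1\right) e^{x}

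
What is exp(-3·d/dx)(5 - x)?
8 - x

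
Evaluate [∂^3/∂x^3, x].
3\frac{d^{2}}{dx^{2}}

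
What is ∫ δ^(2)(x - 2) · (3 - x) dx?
0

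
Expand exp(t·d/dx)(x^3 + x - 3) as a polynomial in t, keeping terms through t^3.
t^{3} + 3 t^{2} x + t \left(3 x^{2} + 1\right) + x^{3} + x - 3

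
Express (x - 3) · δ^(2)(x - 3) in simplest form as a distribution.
-2\delta'(x - 3)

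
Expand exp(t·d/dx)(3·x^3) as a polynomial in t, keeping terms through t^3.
3 t^{3} + 9 t^{2} x + 9 t x^{2} + 3 x^{3}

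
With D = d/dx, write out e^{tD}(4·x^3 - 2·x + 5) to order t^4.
4 t^{3} + 12 t^{2} x + 2 t \left(6 x^{2} - 1\right) + 4 x^{3} - 2 x + 5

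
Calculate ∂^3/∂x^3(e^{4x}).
64 e^{4 x}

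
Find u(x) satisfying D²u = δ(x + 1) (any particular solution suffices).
\frac{|x + 1|}{2}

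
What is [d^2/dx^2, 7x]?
14\frac{d}{dx}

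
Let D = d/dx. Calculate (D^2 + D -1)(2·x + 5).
- 2 x - 3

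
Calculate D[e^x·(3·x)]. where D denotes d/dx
3 \left(x + 1\right) e^{x}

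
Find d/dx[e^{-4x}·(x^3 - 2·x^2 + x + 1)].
\left(- 4 x^{3} + 11 x^{2} - 8 x - 3\right) e^{- 4 x}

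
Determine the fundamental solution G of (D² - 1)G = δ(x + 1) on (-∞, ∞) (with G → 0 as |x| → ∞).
-\frac{e^{-|x + 1|}}{2}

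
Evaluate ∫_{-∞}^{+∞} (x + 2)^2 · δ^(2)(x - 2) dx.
2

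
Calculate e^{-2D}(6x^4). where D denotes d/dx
6 x^{4} - 48 x^{3} + 144 x^{2} - 192 x + 96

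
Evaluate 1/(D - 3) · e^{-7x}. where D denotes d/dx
- \frac{e^{- 7 x}}{10}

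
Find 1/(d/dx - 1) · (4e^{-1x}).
- 2 e^{- x}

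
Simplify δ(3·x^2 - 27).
\frac{\delta(x - 3) + \delta(x + 3)}{18}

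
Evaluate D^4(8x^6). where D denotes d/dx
2880 x^{2}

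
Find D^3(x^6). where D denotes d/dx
120 x^{3}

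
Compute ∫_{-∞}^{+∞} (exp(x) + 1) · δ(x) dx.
2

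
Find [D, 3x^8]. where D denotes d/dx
24 x^{7}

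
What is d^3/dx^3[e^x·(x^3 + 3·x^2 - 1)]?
\left(x^{3} + 12 x^{2} + 36 x + 23\right) e^{x}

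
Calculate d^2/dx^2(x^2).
2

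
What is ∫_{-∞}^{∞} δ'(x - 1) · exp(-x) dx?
e^{-1}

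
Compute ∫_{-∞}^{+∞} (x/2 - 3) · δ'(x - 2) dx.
- \frac{1}{2}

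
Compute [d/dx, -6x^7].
- 42 x^{6}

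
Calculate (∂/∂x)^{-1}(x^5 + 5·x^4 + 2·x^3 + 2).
\frac{x^{6}}{6} + x^{5} + \frac{x^{4}}{2} + 2 x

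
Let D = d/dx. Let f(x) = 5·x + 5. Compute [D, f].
5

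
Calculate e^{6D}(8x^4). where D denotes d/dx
8 x^{4} + 192 x^{3} + 1728 x^{2} + 6912 x + 10368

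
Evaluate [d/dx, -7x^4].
- 28 x^{3}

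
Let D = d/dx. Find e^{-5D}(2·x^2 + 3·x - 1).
2 x^{2} - 17 x + 34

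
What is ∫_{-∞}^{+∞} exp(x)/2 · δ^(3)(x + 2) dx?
- \frac{1}{2 e^{2}}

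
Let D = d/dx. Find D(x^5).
5 x^{4}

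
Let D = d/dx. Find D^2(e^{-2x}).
4 e^{- 2 x}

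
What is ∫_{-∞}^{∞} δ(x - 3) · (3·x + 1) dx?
10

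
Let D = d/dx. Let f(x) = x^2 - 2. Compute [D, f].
2 x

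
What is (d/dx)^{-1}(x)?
\frac{x^{2}}{2}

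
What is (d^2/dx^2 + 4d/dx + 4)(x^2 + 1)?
4 x^{2} + 8 x + 6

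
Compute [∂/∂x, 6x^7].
42 x^{6}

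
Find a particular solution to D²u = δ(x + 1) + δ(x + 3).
\frac{|x + 1|}{2} + \frac{|x + 3|}{2}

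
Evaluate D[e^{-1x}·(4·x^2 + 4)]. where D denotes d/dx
4 \left(- x^{2} + 2 x - 1\right) e^{- x}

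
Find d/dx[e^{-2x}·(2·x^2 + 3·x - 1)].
\left(- 4 x^{2} - 2 x + 5\right) e^{- 2 x}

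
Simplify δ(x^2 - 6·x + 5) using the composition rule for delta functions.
\frac{\delta(x - 1) + \delta(x - 5)}{4}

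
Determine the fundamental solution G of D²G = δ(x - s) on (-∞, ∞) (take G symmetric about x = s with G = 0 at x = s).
\frac{|x - s|}{2}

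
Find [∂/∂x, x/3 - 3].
\frac{1}{3}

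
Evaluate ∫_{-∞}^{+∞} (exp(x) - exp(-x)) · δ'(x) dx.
-2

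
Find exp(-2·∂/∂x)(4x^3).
4 x^{3} - 24 x^{2} + 48 x - 32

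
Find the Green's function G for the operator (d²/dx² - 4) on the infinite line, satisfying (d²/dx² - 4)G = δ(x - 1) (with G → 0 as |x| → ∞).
-\frac{e^{-2|x - 1|}}{4}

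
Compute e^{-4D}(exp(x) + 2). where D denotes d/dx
e^{x - 4} + 2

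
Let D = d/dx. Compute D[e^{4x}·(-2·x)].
\left(- 8 x - 2\right) e^{4 x}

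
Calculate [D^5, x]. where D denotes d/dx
5D^{4}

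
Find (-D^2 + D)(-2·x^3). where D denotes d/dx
6 x \left(2 - x\right)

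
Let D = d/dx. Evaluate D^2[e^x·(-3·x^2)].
3 \left(- x^{2} - 4 x - 2\right) e^{x}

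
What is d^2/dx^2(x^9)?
72 x^{7}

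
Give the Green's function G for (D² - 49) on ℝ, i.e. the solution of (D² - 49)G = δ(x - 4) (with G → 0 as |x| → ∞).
-\frac{e^{-7|x - 4|}}{14}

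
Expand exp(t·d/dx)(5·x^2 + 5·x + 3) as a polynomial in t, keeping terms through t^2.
5 t^{2} + 5 t \left(2 x + 1\right) + 5 x^{2} + 5 x + 3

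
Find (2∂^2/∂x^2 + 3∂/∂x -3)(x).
3 - 3 x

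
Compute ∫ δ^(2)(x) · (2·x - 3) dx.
0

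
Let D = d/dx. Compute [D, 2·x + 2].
2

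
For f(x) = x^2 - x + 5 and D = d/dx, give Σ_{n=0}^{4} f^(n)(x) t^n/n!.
t^{2} + t \left(2 x - 1\right) + x^{2} - x + 5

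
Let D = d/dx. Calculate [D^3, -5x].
-15D^{2}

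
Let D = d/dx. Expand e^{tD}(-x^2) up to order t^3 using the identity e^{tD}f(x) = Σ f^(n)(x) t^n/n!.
- t^{2} - 2 t x - x^{2}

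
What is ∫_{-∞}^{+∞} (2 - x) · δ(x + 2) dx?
4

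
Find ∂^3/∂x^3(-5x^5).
- 300 x^{2}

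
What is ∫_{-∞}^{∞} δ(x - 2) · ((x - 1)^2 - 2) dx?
-1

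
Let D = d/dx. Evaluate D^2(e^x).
e^{x}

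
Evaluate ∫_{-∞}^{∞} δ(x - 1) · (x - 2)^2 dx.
1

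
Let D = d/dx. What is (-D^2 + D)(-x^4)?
4 x^{2} \left(3 - x\right)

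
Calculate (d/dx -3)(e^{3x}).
0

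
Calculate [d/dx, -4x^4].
- 16 x^{3}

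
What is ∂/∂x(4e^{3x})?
12 e^{3 x}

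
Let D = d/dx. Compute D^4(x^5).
120 x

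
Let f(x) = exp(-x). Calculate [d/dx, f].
- e^{- x}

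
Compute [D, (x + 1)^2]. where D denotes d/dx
2 x + 2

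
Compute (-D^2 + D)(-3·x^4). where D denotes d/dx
12 x^{2} \left(3 - x\right)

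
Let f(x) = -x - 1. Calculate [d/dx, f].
-1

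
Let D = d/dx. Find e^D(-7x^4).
- 7 x^{4} - 28 x^{3} - 42 x^{2} - 28 x - 7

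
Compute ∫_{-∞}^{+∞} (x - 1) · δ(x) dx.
-1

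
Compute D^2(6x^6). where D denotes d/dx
180 x^{4}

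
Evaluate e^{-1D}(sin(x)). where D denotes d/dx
\sin{\left(x - 1 \right)}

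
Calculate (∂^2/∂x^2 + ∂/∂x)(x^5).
5 x^{3} \left(x + 4\right)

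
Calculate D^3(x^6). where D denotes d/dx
120 x^{3}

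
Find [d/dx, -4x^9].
- 36 x^{8}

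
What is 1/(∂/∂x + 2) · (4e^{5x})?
\frac{4 e^{5 x}}{7}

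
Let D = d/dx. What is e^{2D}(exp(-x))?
e^{- x - 2}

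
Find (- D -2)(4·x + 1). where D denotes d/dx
- 8 x - 6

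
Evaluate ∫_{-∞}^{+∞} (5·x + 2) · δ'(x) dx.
-5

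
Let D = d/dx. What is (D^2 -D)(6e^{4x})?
72 e^{4 x}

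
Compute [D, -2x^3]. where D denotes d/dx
- 6 x^{2}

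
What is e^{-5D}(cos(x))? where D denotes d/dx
\cos{\left(x - 5 \right)}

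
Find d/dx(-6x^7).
- 42 x^{6}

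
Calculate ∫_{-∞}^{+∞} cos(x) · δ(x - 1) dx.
\cos{\left(1 \right)}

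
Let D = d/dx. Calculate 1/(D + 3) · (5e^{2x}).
e^{2 x}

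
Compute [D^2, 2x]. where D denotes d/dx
4D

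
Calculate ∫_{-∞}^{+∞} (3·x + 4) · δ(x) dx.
4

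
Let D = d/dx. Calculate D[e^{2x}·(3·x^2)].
6 x \left(x + 1\right) e^{2 x}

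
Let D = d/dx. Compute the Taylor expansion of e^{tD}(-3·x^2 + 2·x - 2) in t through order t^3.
- 3 t^{2} - 2 t \left(3 x - 1\right) - 3 x^{2} + 2 x - 2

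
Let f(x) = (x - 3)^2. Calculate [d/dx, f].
2 x - 6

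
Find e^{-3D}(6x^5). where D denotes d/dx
6 x^{5} - 90 x^{4} + 540 x^{3} - 1620 x^{2} + 2430 x - 1458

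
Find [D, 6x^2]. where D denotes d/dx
12 x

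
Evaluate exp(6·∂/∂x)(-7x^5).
- 7 x^{5} - 210 x^{4} - 2520 x^{3} - 15120 x^{2} - 45360 x - 54432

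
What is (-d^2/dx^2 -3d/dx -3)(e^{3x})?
- 21 e^{3 x}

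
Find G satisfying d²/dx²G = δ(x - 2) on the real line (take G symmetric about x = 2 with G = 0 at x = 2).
\frac{|x - 2|}{2}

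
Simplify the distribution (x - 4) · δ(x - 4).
0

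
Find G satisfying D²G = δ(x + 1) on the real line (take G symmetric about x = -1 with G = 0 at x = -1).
\frac{|x + 1|}{2}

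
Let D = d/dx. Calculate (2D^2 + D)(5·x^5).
25 x^{3} \left(x + 8\right)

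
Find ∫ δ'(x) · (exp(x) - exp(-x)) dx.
-2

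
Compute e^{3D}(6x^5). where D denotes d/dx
6 x^{5} + 90 x^{4} + 540 x^{3} + 1620 x^{2} + 2430 x + 1458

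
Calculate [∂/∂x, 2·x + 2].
2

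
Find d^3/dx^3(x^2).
0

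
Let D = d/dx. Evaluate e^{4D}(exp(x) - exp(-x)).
2 \sinh{\left(x + 4 \right)}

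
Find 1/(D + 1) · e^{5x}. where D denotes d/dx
\frac{e^{5 x}}{6}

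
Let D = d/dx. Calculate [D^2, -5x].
-10D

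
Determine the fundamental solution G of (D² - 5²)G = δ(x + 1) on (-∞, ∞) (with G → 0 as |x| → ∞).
-\frac{e^{-5|x + 1|}}{10}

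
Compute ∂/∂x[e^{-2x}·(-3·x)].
3 \left(2 x - 1\right) e^{- 2 x}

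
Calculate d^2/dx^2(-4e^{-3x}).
- 36 e^{- 3 x}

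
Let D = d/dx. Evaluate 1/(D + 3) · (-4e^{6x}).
- \frac{4 e^{6 x}}{9}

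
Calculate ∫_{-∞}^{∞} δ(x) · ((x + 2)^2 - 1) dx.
3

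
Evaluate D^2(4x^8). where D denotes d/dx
224 x^{6}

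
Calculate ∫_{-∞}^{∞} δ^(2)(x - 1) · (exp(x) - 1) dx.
e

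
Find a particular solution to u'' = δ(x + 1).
\frac{|x + 1|}{2}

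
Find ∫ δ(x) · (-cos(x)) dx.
-1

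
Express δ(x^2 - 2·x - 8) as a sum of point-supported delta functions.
\frac{\delta(x - 4) + \delta(x + 2)}{6}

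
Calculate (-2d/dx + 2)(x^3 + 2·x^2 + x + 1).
2 x \left(x^{2} - x - 3\right)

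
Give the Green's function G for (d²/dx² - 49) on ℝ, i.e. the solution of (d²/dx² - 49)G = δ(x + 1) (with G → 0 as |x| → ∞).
-\frac{e^{-7|x + 1|}}{14}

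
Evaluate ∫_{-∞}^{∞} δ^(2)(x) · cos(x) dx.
-1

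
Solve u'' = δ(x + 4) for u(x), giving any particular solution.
\frac{|x + 4|}{2}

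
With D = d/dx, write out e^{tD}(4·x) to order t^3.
4 t + 4 x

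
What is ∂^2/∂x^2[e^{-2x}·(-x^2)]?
2 \left(- 2 x^{2} + 4 x - 1\right) e^{- 2 x}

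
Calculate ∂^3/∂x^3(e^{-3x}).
- 27 e^{- 3 x}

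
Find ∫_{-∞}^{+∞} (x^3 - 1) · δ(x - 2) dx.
7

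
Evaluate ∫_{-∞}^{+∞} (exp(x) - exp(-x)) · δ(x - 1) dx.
2 \sinh{\left(1 \right)}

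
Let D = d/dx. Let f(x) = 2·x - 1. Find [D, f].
2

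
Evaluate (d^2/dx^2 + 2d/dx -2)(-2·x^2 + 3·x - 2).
4 x^{2} - 14 x + 6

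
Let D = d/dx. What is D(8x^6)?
48 x^{5}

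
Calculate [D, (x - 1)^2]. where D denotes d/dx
2 x - 2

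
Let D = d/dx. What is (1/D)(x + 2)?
\frac{x^{2}}{2} + 2 x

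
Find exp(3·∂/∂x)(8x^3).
8 x^{3} + 72 x^{2} + 216 x + 216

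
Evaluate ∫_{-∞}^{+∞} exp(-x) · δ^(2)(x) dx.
1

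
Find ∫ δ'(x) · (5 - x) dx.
1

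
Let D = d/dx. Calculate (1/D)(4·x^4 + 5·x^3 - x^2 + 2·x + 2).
\frac{4 x^{5}}{5} + \frac{5 x^{4}}{4} - \frac{x^{3}}{3} + x^{2} + 2 x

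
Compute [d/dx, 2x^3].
6 x^{2}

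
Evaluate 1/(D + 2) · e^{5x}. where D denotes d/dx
\frac{e^{5 x}}{7}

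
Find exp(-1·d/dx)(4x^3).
4 x^{3} - 12 x^{2} + 12 x - 4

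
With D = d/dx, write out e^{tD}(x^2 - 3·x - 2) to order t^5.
t^{2} + t \left(2 x - 3\right) + x^{2} - 3 x - 2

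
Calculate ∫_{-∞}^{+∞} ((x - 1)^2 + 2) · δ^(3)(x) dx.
0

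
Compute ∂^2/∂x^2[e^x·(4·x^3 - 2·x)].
\left(4 x^{3} + 24 x^{2} + 22 x - 4\right) e^{x}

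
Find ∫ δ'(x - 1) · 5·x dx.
-5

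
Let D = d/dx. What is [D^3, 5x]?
15D^{2}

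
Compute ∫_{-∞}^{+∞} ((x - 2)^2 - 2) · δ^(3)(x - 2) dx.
0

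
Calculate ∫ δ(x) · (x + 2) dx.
2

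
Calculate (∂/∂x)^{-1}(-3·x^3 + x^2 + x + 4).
- \frac{3 x^{4}}{4} + \frac{x^{3}}{3} + \frac{x^{2}}{2} + 4 x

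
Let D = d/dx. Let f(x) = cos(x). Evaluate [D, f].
- \sin{\left(x \right)}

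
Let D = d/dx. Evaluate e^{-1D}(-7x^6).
- 7 x^{6} + 42 x^{5} - 105 x^{4} + 140 x^{3} - 105 x^{2} + 42 x - 7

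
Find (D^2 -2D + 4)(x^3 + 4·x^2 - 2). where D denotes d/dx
2 x \left(2 x^{2} + 5 x - 5\right)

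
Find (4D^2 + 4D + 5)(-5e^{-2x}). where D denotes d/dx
- 65 e^{- 2 x}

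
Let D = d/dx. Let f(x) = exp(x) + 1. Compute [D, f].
e^{x}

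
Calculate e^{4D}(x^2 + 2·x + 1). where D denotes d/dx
x^{2} + 10 x + 25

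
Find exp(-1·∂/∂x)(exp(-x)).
e^{1 - x}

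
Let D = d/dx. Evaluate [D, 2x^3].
6 x^{2}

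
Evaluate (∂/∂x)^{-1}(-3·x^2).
- x^{3}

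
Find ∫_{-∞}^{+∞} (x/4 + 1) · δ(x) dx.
1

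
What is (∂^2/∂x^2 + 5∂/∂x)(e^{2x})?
14 e^{2 x}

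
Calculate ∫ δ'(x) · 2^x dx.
- \log{\left(2 \right)}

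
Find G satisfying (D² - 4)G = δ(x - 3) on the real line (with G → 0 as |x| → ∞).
-\frac{e^{-2|x - 3|}}{4}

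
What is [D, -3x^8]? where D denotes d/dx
- 24 x^{7}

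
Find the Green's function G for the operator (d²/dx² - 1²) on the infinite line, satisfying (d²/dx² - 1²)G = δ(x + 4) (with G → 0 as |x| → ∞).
-\frac{e^{-|x + 4|}}{2}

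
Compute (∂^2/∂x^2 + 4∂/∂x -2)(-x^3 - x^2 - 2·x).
2 x^{3} - 10 x^{2} - 10 x - 10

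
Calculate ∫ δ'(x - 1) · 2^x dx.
- \log{\left(4 \right)}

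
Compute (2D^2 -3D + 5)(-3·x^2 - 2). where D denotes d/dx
- 15 x^{2} + 18 x - 22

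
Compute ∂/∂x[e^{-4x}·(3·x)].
3 \left(1 - 4 x\right) e^{- 4 x}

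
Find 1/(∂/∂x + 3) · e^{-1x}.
\frac{e^{- x}}{2}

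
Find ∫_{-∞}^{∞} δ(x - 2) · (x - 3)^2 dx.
1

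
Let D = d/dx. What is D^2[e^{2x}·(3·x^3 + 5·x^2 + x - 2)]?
\left(12 x^{3} + 56 x^{2} + 62 x + 6\right) e^{2 x}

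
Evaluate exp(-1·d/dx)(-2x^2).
- 2 x^{2} + 4 x - 2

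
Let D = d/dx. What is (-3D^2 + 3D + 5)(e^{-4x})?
- 55 e^{- 4 x}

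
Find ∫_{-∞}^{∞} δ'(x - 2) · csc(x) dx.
\cot{\left(2 \right)} \csc{\left(2 \right)}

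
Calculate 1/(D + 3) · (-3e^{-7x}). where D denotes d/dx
\frac{3 e^{- 7 x}}{4}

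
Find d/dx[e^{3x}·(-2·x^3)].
6 x^{2} \left(- x - 1\right) e^{3 x}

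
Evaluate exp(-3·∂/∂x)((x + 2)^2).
x^{2} - 2 x + 1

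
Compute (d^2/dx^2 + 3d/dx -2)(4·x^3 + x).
- 8 x^{3} + 36 x^{2} + 22 x + 3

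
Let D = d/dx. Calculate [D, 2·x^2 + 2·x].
4 x + 2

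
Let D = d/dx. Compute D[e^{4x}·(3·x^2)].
6 x \left(2 x + 1\right) e^{4 x}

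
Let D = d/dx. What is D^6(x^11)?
332640 x^{5}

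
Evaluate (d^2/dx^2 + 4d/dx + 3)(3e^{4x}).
105 e^{4 x}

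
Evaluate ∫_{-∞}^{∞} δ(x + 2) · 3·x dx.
-6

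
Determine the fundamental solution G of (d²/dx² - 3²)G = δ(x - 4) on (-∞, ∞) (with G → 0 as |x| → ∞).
-\frac{e^{-3|x - 4|}}{6}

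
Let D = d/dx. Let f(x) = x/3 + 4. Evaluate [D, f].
\frac{1}{3}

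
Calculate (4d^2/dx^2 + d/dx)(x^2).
2 x + 8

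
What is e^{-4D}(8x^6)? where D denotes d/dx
8 x^{6} - 192 x^{5} + 1920 x^{4} - 10240 x^{3} + 30720 x^{2} - 49152 x + 32768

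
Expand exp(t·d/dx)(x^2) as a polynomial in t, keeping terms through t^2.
t^{2} + 2 t x + x^{2}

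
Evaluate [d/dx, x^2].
2 x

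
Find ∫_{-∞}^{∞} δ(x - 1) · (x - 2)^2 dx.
1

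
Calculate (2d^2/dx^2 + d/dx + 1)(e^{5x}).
56 e^{5 x}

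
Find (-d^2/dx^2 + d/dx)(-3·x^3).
9 x \left(2 - x\right)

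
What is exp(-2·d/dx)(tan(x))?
\tan{\left(x - 2 \right)}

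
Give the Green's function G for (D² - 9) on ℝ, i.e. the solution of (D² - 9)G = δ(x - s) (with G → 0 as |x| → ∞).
-\frac{e^{-3|x-s|}}{6}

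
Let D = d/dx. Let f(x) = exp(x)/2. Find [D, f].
\frac{e^{x}}{2}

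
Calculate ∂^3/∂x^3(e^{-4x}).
- 64 e^{- 4 x}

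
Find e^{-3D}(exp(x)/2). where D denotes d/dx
\frac{e^{x - 3}}{2}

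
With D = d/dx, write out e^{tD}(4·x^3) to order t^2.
4 x \left(3 t^{2} + 3 t x + x^{2}\right)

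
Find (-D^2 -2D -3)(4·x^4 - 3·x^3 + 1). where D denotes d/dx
- 12 x^{4} - 23 x^{3} - 30 x^{2} + 18 x - 3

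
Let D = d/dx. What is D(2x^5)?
10 x^{4}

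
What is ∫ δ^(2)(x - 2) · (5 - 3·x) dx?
0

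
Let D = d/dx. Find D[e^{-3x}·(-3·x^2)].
3 x \left(3 x - 2\right) e^{- 3 x}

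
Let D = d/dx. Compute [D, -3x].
-3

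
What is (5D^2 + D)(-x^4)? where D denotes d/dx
4 x^{2} \left(- x - 15\right)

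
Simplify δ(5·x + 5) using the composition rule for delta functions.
\frac{\delta(x + 1)}{5}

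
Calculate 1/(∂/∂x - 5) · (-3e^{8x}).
- e^{8 x}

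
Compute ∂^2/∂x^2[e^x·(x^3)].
x \left(x^{2} + 6 x + 6\right) e^{x}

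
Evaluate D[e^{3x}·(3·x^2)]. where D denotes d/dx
3 x \left(3 x + 2\right) e^{3 x}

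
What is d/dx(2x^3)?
6 x^{2}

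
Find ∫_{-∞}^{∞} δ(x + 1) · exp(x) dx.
e^{-1}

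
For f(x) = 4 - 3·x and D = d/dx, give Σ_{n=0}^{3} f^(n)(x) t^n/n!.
- 3 t - 3 x + 4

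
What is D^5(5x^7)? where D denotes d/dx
12600 x^{2}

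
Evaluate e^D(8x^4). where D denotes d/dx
8 x^{4} + 32 x^{3} + 48 x^{2} + 32 x + 8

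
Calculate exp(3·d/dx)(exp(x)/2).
\frac{e^{x + 3}}{2}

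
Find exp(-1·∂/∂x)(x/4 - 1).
\frac{x}{4} - \frac{5}{4}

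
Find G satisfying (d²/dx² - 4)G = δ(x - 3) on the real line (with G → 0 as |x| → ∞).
-\frac{e^{-2|x - 3|}}{4}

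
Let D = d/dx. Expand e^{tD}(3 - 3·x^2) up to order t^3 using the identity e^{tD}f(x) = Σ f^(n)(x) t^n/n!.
- 3 t^{2} - 6 t x - 3 x^{2} + 3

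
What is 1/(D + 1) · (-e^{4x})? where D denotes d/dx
- \frac{e^{4 x}}{5}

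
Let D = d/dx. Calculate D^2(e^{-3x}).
9 e^{- 3 x}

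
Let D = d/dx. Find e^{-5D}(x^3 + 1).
x^{3} - 15 x^{2} + 75 x - 124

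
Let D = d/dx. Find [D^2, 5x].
10D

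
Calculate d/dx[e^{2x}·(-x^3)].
x^{2} \left(- 2 x - 3\right) e^{2 x}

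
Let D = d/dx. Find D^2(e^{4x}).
16 e^{4 x}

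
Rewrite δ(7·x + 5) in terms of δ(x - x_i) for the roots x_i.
\frac{\delta(x + 5/7)}{7}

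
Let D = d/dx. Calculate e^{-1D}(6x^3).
6 x^{3} - 18 x^{2} + 18 x - 6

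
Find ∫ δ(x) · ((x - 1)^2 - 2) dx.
-1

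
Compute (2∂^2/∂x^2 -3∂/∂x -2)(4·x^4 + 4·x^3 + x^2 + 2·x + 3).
- 8 x^{4} - 56 x^{3} + 58 x^{2} + 38 x - 8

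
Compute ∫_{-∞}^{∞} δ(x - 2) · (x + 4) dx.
6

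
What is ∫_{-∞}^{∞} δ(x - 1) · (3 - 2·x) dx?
1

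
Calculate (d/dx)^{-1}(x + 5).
\frac{x^{2}}{2} + 5 x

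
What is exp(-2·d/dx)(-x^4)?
- x^{4} + 8 x^{3} - 24 x^{2} + 32 x - 16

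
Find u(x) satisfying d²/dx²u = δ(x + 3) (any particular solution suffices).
\frac{|x + 3|}{2}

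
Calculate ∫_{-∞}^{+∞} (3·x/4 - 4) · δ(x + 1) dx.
- \frac{19}{4}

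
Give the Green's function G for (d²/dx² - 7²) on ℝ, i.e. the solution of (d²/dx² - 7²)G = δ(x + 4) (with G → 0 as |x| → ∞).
-\frac{e^{-7|x + 4|}}{14}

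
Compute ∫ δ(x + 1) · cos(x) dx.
\cos{\left(1 \right)}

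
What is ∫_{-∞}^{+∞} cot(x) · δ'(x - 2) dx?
\frac{1}{\sin^{2}{\left(2 \right)}}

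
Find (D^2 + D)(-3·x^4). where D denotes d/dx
12 x^{2} \left(- x - 3\right)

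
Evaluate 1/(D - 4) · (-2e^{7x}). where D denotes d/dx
- \frac{2 e^{7 x}}{3}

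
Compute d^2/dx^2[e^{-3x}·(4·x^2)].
4 \left(9 x^{2} - 12 x + 2\right) e^{- 3 x}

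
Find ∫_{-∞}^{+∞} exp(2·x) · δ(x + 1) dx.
e^{-2}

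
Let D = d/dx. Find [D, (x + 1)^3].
3 \left(x + 1\right)^{2}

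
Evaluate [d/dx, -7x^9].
- 63 x^{8}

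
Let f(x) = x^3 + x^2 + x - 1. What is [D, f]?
3 x^{2} + 2 x + 1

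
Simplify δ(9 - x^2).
\frac{\delta(x - 3) + \delta(x + 3)}{6}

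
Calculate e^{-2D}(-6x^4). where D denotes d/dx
- 6 x^{4} + 48 x^{3} - 144 x^{2} + 192 x - 96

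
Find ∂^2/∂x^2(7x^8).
392 x^{6}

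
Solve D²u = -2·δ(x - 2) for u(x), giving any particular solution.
-|x - 2|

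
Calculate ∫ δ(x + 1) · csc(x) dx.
- \csc{\left(1 \right)}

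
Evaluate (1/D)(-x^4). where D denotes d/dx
- \frac{x^{5}}{5}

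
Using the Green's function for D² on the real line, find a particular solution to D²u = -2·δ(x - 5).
-|x - 5|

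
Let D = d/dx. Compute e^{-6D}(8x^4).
8 x^{4} - 192 x^{3} + 1728 x^{2} - 6912 x + 10368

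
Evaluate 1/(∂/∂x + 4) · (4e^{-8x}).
- e^{- 8 x}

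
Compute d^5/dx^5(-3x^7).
- 7560 x^{2}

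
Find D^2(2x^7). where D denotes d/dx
84 x^{5}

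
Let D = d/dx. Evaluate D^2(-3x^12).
- 396 x^{10}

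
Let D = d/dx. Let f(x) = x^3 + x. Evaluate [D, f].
3 x^{2} + 1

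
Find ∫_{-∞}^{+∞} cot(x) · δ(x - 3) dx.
\cot{\left(3 \right)}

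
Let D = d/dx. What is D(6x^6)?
36 x^{5}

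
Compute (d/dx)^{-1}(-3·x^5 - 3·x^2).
- \frac{x^{6}}{2} - x^{3}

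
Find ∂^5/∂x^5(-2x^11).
- 110880 x^{6}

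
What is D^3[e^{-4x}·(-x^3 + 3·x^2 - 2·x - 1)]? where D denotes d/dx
2 \left(32 x^{3} - 168 x^{2} + 244 x - 55\right) e^{- 4 x}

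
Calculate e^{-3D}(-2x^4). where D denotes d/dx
- 2 x^{4} + 24 x^{3} - 108 x^{2} + 216 x - 162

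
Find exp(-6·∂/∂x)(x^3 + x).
x^{3} - 18 x^{2} + 109 x - 222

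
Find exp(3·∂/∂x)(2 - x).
- x - 1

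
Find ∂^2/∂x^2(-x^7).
- 42 x^{5}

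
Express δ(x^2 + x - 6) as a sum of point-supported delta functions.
\frac{\delta(x + 3) + \delta(x - 2)}{5}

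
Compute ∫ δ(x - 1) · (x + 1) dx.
2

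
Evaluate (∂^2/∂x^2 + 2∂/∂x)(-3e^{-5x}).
- 45 e^{- 5 x}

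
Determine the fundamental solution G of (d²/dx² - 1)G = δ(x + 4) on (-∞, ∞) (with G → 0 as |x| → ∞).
-\frac{e^{-|x + 4|}}{2}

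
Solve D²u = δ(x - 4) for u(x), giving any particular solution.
\frac{|x - 4|}{2}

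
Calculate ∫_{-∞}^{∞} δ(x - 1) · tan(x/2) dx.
\tan{\left(\frac{1}{2} \right)}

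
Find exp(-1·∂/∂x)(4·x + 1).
4 x - 3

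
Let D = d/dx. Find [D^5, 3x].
15D^{4}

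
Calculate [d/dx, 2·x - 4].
2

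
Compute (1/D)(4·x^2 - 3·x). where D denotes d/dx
\frac{4 x^{3}}{3} - \frac{3 x^{2}}{2}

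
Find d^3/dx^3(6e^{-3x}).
- 162 e^{- 3 x}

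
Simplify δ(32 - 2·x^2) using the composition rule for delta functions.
\frac{\delta(x - 4) + \delta(x + 4)}{16}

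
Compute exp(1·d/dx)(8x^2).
8 x^{2} + 16 x + 8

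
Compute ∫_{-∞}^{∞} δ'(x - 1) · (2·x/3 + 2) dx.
- \frac{2}{3}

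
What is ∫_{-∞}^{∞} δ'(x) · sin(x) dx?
-1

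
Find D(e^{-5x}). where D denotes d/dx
- 5 e^{- 5 x}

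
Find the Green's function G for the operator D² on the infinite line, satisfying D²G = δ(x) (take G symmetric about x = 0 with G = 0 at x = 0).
\frac{|x|}{2}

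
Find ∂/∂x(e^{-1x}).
- e^{- x}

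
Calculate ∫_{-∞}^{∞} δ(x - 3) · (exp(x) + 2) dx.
2 + e^{3}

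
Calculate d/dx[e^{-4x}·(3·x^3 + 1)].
\left(- 12 x^{3} + 9 x^{2} - 4\right) e^{- 4 x}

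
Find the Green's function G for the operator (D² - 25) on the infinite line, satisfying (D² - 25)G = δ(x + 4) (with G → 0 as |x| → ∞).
-\frac{e^{-5|x + 4|}}{10}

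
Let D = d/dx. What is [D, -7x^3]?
- 21 x^{2}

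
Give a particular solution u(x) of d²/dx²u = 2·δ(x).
|x|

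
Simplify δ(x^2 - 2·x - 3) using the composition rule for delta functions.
\frac{\delta(x - 3) + \delta(x + 1)}{4}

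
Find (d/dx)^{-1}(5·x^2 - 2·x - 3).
\frac{5 x^{3}}{3} - x^{2} - 3 x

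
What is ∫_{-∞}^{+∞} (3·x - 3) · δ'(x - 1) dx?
-3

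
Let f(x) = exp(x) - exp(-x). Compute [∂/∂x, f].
2 \cosh{\left(x \right)}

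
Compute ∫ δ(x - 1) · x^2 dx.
1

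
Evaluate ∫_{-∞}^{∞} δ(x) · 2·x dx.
0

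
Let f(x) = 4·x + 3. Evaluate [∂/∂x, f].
4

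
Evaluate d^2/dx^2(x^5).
20 x^{3}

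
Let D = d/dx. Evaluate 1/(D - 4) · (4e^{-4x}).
- \frac{e^{- 4 x}}{2}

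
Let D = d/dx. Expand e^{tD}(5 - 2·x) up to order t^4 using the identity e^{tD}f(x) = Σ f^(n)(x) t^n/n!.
- 2 t - 2 x + 5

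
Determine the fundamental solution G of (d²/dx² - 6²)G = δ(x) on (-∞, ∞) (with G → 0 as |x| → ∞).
-\frac{e^{-6|x|}}{12}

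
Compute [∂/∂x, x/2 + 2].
\frac{1}{2}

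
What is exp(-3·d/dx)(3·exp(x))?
3 e^{x - 3}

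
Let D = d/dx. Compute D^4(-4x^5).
- 480 x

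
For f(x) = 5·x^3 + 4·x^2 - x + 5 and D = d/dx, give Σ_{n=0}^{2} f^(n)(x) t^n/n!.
t^{2} \left(15 x + 4\right) + t \left(15 x^{2} + 8 x - 1\right) + 5 x^{3} + 4 x^{2} - x + 5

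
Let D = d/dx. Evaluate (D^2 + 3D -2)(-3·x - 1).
6 x - 7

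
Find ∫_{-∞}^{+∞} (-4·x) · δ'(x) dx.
4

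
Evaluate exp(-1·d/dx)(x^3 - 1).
x^{3} - 3 x^{2} + 3 x - 2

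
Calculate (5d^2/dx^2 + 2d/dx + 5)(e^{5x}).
140 e^{5 x}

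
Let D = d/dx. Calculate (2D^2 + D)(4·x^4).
16 x^{2} \left(x + 6\right)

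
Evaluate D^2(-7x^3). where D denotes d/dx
- 42 x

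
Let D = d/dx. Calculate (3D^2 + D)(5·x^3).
15 x \left(x + 6\right)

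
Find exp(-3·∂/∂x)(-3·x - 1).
8 - 3 x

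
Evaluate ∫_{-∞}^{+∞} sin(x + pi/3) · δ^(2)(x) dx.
- \frac{\sqrt{3}}{2}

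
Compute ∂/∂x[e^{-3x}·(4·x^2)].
4 x \left(2 - 3 x\right) e^{- 3 x}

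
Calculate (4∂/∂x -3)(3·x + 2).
6 - 9 x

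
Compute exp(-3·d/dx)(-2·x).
6 - 2 x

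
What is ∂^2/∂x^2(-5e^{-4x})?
- 80 e^{- 4 x}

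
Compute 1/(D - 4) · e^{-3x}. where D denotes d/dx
- \frac{e^{- 3 x}}{7}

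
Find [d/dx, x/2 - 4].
\frac{1}{2}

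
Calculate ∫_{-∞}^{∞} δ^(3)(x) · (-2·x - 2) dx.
0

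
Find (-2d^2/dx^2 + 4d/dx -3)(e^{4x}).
- 19 e^{4 x}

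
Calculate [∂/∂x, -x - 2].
-1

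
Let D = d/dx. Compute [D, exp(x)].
e^{x}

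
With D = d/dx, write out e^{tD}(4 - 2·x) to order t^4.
- 2 t - 2 x + 4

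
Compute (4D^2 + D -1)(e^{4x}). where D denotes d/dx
67 e^{4 x}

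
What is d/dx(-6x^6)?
- 36 x^{5}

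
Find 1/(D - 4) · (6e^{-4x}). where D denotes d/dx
- \frac{3 e^{- 4 x}}{4}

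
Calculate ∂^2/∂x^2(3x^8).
168 x^{6}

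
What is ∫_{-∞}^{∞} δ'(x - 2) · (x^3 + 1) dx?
-12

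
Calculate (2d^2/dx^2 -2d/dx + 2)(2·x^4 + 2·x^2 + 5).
4 x^{4} - 16 x^{3} + 52 x^{2} - 8 x + 18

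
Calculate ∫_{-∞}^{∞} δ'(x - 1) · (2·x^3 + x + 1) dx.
-7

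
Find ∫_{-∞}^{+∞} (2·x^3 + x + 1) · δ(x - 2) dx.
19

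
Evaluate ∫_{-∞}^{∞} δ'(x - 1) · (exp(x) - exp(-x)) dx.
- 2 \cosh{\left(1 \right)}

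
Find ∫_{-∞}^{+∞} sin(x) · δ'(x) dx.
-1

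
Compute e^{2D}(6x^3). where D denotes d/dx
6 x^{3} + 36 x^{2} + 72 x + 48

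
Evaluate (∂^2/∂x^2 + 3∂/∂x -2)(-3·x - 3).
6 x - 3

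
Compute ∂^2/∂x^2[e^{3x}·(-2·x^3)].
- 6 x \left(3 x^{2} + 6 x + 2\right) e^{3 x}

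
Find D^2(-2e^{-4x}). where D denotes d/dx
- 32 e^{- 4 x}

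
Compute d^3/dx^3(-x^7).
- 210 x^{4}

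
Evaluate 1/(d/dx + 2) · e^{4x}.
\frac{e^{4 x}}{6}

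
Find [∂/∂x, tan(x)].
\frac{1}{\cos^{2}{\left(x \right)}}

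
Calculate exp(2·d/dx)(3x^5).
3 x^{5} + 30 x^{4} + 120 x^{3} + 240 x^{2} + 240 x + 96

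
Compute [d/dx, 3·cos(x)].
- 3 \sin{\left(x \right)}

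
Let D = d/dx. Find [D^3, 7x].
21D^{2}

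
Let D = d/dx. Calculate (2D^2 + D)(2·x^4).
8 x^{2} \left(x + 6\right)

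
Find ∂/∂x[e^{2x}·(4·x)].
\left(8 x + 4\right) e^{2 x}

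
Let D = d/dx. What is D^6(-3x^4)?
0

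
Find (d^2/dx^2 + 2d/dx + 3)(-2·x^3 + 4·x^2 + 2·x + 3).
- 6 x^{3} + 10 x + 21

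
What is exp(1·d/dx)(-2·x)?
- 2 x - 2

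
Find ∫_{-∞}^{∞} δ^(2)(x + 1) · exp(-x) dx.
e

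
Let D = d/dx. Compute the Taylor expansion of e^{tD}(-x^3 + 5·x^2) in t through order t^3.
- t^{3} - t^{2} \left(3 x - 5\right) - t x \left(3 x - 10\right) - x^{3} + 5 x^{2}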